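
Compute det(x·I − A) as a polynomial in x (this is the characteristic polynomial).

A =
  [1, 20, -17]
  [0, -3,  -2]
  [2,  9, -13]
x^3 + 15*x^2 + 75*x + 125

Expanding det(x·I − A) (e.g. by cofactor expansion or by noting that A is similar to its Jordan form J, which has the same characteristic polynomial as A) gives
  χ_A(x) = x^3 + 15*x^2 + 75*x + 125
which factors as (x + 5)^3. The eigenvalues (with algebraic multiplicities) are λ = -5 with multiplicity 3.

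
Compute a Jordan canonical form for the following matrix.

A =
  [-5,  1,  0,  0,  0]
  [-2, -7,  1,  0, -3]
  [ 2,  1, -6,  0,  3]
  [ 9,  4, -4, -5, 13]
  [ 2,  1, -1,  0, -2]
J_3(-5) ⊕ J_2(-5)

The characteristic polynomial is
  det(x·I − A) = x^5 + 25*x^4 + 250*x^3 + 1250*x^2 + 3125*x + 3125 = (x + 5)^5

Eigenvalues and multiplicities (the geometric multiplicity of λ is n − rank(A − λI), which equals the number of Jordan blocks for λ):
  λ = -5: algebraic multiplicity = 5, geometric multiplicity = 2

Determining the block sizes for each eigenvalue:
  λ = -5: with am = 5 and gm = 2, the partition is not yet determined (e.g. several partitions of 5 into 2 parts exist). Let N = A − (-5)·I. Computing rank(N^1) = 3, rank(N^2) = 1, rank(N^3) = 0; the number of blocks of size ≥ j is rank(N^{j−1}) − rank(N^j), giving [2, 2, 1]. So we have 1 block(s) of size 3, 1 block(s) of size 2 → block sizes [3, 2]

Assembling the blocks gives a Jordan form
J =
  [-5,  1,  0,  0,  0]
  [ 0, -5,  1,  0,  0]
  [ 0,  0, -5,  0,  0]
  [ 0,  0,  0, -5,  1]
  [ 0,  0,  0,  0, -5]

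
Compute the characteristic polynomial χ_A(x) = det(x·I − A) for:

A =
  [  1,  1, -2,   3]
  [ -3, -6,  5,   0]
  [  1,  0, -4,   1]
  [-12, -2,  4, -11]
x^4 + 20*x^3 + 150*x^2 + 500*x + 625

Expanding det(x·I − A) (e.g. by cofactor expansion or by noting that A is similar to its Jordan form J, which has the same characteristic polynomial as A) gives
  χ_A(x) = x^4 + 20*x^3 + 150*x^2 + 500*x + 625
which factors as (x + 5)^4. The eigenvalues (with algebraic multiplicities) are λ = -5 with multiplicity 4.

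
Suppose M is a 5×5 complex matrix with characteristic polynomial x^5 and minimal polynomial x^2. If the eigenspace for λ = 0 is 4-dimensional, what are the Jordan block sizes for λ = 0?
Block sizes for λ = 0: [2, 1, 1, 1]

Step 1 — from the characteristic polynomial, algebraic multiplicity of λ = 0 is 5. From dim ker(M − (0)·I) = 4, there are exactly 4 Jordan blocks for λ = 0.
Step 2 — from the minimal polynomial, the factor (x − 0)^2 tells us the largest block for λ = 0 has size 2.
Step 3 — with total size 5, 4 blocks, and largest block 2, the block sizes (in nonincreasing order) are [2, 1, 1, 1].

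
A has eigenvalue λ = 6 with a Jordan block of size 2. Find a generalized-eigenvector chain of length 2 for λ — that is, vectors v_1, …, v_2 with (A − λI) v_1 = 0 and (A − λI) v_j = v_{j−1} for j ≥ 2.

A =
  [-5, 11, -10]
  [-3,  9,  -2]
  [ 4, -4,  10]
A Jordan chain for λ = 6 of length 2:
v_1 = (-1, -1, 0)ᵀ
v_2 = (1, 0, -1)ᵀ

Let N = A − (6)·I. We want v_2 with N^2 v_2 = 0 but N^1 v_2 ≠ 0; then v_{j-1} := N · v_j for j = 2, …, 2.

Pick v_2 = (1, 0, -1)ᵀ.
Then v_1 = N · v_2 = (-1, -1, 0)ᵀ.

Sanity check: (A − (6)·I) v_1 = (0, 0, 0)ᵀ = 0. ✓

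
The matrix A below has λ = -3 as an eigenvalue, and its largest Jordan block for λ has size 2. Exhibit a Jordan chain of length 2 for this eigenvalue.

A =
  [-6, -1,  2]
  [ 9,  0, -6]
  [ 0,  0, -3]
A Jordan chain for λ = -3 of length 2:
v_1 = (-3, 9, 0)ᵀ
v_2 = (1, 0, 0)ᵀ

Let N = A − (-3)·I. We want v_2 with N^2 v_2 = 0 but N^1 v_2 ≠ 0; then v_{j-1} := N · v_j for j = 2, …, 2.

Pick v_2 = (1, 0, 0)ᵀ.
Then v_1 = N · v_2 = (-3, 9, 0)ᵀ.

Sanity check: (A − (-3)·I) v_1 = (0, 0, 0)ᵀ = 0. ✓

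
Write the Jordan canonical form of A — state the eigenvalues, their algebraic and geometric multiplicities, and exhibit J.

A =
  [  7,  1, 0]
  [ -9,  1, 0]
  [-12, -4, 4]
J_2(4) ⊕ J_1(4)

The characteristic polynomial is
  det(x·I − A) = x^3 - 12*x^2 + 48*x - 64 = (x - 4)^3

Eigenvalues and multiplicities (the geometric multiplicity of λ is n − rank(A − λI), which equals the number of Jordan blocks for λ):
  λ = 4: algebraic multiplicity = 3, geometric multiplicity = 2

Determining the block sizes for each eigenvalue:
  λ = 4: 2 blocks summing to 3 forces exactly one block of size 2 and the rest size 1 → block sizes [2, 1]

Assembling the blocks gives a Jordan form
J =
  [4, 1, 0]
  [0, 4, 0]
  [0, 0, 4]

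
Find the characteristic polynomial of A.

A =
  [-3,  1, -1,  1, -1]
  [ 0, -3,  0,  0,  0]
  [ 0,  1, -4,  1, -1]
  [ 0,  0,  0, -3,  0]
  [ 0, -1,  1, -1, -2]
x^5 + 15*x^4 + 90*x^3 + 270*x^2 + 405*x + 243

Expanding det(x·I − A) (e.g. by cofactor expansion or by noting that A is similar to its Jordan form J, which has the same characteristic polynomial as A) gives
  χ_A(x) = x^5 + 15*x^4 + 90*x^3 + 270*x^2 + 405*x + 243
which factors as (x + 3)^5. The eigenvalues (with algebraic multiplicities) are λ = -3 with multiplicity 5.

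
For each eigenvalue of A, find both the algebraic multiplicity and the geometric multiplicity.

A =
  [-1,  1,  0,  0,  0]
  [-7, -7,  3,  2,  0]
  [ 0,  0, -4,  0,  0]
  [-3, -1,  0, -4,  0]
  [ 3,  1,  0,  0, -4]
λ = -4: alg = 5, geom = 3

Step 1 — factor the characteristic polynomial to read off the algebraic multiplicities:
  χ_A(x) = (x + 4)^5

Step 2 — compute geometric multiplicities via the rank-nullity identity g(λ) = n − rank(A − λI):
  rank(A − (-4)·I) = 2, so dim ker(A − (-4)·I) = n − 2 = 3

Summary:
  λ = -4: algebraic multiplicity = 5, geometric multiplicity = 3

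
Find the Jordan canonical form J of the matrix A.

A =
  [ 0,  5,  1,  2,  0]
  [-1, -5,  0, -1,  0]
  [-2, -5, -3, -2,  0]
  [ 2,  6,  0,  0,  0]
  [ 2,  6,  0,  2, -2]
J_3(-2) ⊕ J_1(-2) ⊕ J_1(-2)

The characteristic polynomial is
  det(x·I − A) = x^5 + 10*x^4 + 40*x^3 + 80*x^2 + 80*x + 32 = (x + 2)^5

Eigenvalues and multiplicities (the geometric multiplicity of λ is n − rank(A − λI), which equals the number of Jordan blocks for λ):
  λ = -2: algebraic multiplicity = 5, geometric multiplicity = 3

Determining the block sizes for each eigenvalue:
  λ = -2: with am = 5 and gm = 3, the partition is not yet determined (e.g. several partitions of 5 into 3 parts exist). Let N = A − (-2)·I. Computing rank(N^1) = 2, rank(N^2) = 1, rank(N^3) = 0; the number of blocks of size ≥ j is rank(N^{j−1}) − rank(N^j), giving [3, 1, 1]. So we have 1 block(s) of size 3, 2 block(s) of size 1 → block sizes [3, 1, 1]

Assembling the blocks gives a Jordan form
J =
  [-2,  1,  0,  0,  0]
  [ 0, -2,  1,  0,  0]
  [ 0,  0, -2,  0,  0]
  [ 0,  0,  0, -2,  0]
  [ 0,  0,  0,  0, -2]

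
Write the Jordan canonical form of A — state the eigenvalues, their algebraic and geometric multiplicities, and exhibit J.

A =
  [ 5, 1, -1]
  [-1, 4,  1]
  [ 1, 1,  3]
J_3(4)

The characteristic polynomial is
  det(x·I − A) = x^3 - 12*x^2 + 48*x - 64 = (x - 4)^3

Eigenvalues and multiplicities (the geometric multiplicity of λ is n − rank(A − λI), which equals the number of Jordan blocks for λ):
  λ = 4: algebraic multiplicity = 3, geometric multiplicity = 1

Determining the block sizes for each eigenvalue:
  λ = 4: one block (gm = 1), so the single block has size am = 3 → block sizes [3]

Assembling the blocks gives a Jordan form
J =
  [4, 1, 0]
  [0, 4, 1]
  [0, 0, 4]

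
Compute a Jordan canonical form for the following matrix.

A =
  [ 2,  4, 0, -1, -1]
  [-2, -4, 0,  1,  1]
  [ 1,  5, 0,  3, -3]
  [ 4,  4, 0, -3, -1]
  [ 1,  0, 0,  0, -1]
J_3(-2) ⊕ J_2(0)

The characteristic polynomial is
  det(x·I − A) = x^5 + 6*x^4 + 12*x^3 + 8*x^2 = x^2*(x + 2)^3

Eigenvalues and multiplicities (the geometric multiplicity of λ is n − rank(A − λI), which equals the number of Jordan blocks for λ):
  λ = -2: algebraic multiplicity = 3, geometric multiplicity = 1
  λ = 0: algebraic multiplicity = 2, geometric multiplicity = 1

Determining the block sizes for each eigenvalue:
  λ = -2: one block (gm = 1), so the single block has size am = 3 → block sizes [3]
  λ = 0: one block (gm = 1), so the single block has size am = 2 → block sizes [2]

Assembling the blocks gives a Jordan form
J =
  [-2,  1,  0, 0, 0]
  [ 0, -2,  1, 0, 0]
  [ 0,  0, -2, 0, 0]
  [ 0,  0,  0, 0, 1]
  [ 0,  0,  0, 0, 0]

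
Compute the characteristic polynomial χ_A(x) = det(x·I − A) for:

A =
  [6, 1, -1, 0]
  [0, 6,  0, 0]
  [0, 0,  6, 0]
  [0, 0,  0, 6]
x^4 - 24*x^3 + 216*x^2 - 864*x + 1296

Expanding det(x·I − A) (e.g. by cofactor expansion or by noting that A is similar to its Jordan form J, which has the same characteristic polynomial as A) gives
  χ_A(x) = x^4 - 24*x^3 + 216*x^2 - 864*x + 1296
which factors as (x - 6)^4. The eigenvalues (with algebraic multiplicities) are λ = 6 with multiplicity 4.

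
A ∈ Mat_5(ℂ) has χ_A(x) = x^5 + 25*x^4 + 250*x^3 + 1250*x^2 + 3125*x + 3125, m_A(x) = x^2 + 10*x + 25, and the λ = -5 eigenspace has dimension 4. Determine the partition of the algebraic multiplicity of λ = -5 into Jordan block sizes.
Block sizes for λ = -5: [2, 1, 1, 1]

Step 1 — from the characteristic polynomial, algebraic multiplicity of λ = -5 is 5. From dim ker(A − (-5)·I) = 4, there are exactly 4 Jordan blocks for λ = -5.
Step 2 — from the minimal polynomial, the factor (x + 5)^2 tells us the largest block for λ = -5 has size 2.
Step 3 — with total size 5, 4 blocks, and largest block 2, the block sizes (in nonincreasing order) are [2, 1, 1, 1].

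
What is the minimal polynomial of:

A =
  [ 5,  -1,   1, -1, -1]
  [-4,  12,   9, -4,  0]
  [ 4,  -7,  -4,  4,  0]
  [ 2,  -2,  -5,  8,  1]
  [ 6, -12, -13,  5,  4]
x^3 - 15*x^2 + 75*x - 125

The characteristic polynomial is χ_A(x) = (x - 5)^5, so the eigenvalues are known. The minimal polynomial is
  m_A(x) = Π_λ (x − λ)^{k_λ}
where k_λ is the size of the *largest* Jordan block for λ (equivalently, the smallest k with (A − λI)^k v = 0 for every generalised eigenvector v of λ).

  λ = 5: largest Jordan block has size 3, contributing (x − 5)^3

So m_A(x) = (x - 5)^3 = x^3 - 15*x^2 + 75*x - 125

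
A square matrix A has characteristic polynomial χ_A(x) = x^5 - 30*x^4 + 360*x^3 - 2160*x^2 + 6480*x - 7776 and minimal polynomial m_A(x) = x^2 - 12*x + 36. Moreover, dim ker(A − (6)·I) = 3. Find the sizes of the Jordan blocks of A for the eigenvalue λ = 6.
Block sizes for λ = 6: [2, 2, 1]

Step 1 — from the characteristic polynomial, algebraic multiplicity of λ = 6 is 5. From dim ker(A − (6)·I) = 3, there are exactly 3 Jordan blocks for λ = 6.
Step 2 — from the minimal polynomial, the factor (x − 6)^2 tells us the largest block for λ = 6 has size 2.
Step 3 — with total size 5, 3 blocks, and largest block 2, the block sizes (in nonincreasing order) are [2, 2, 1].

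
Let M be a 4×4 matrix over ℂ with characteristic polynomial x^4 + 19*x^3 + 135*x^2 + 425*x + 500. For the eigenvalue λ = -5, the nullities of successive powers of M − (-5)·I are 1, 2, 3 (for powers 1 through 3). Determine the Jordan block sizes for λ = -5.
Block sizes for λ = -5: [3]

From the dimensions of kernels of powers, the number of Jordan blocks of size at least j is d_j − d_{j−1} where d_j = dim ker(N^j) (with d_0 = 0). Computing the differences gives [1, 1, 1].
The number of blocks of size exactly k is (#blocks of size ≥ k) − (#blocks of size ≥ k + 1), so the partition is: 1 block(s) of size 3.
In nonincreasing order the block sizes are [3].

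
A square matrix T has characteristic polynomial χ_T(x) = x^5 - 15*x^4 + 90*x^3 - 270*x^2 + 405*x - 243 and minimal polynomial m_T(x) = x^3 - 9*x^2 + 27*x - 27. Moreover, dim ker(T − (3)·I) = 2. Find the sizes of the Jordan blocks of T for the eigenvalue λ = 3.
Block sizes for λ = 3: [3, 2]

Step 1 — from the characteristic polynomial, algebraic multiplicity of λ = 3 is 5. From dim ker(T − (3)·I) = 2, there are exactly 2 Jordan blocks for λ = 3.
Step 2 — from the minimal polynomial, the factor (x − 3)^3 tells us the largest block for λ = 3 has size 3.
Step 3 — with total size 5, 2 blocks, and largest block 3, the block sizes (in nonincreasing order) are [3, 2].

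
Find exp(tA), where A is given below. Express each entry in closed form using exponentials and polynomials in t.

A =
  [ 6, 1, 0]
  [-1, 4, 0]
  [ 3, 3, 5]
e^{tA} =
  [t*exp(5*t) + exp(5*t), t*exp(5*t), 0]
  [-t*exp(5*t), -t*exp(5*t) + exp(5*t), 0]
  [3*t*exp(5*t), 3*t*exp(5*t), exp(5*t)]

Strategy: write A = P · J · P⁻¹ where J is a Jordan canonical form, so e^{tA} = P · e^{tJ} · P⁻¹, and e^{tJ} can be computed block-by-block.

A has Jordan form
J =
  [5, 1, 0]
  [0, 5, 0]
  [0, 0, 5]
(up to reordering of blocks).

Per-block formulas:
  For a 1×1 block at λ = 5: exp(t · [5]) = [e^(5t)].
  For a 2×2 Jordan block J_2(5): exp(t · J_2(5)) = e^(5t)·(I + t·N), where N is the 2×2 nilpotent shift.

After assembling e^{tJ} and conjugating by P, we get:

e^{tA} =
  [t*exp(5*t) + exp(5*t), t*exp(5*t), 0]
  [-t*exp(5*t), -t*exp(5*t) + exp(5*t), 0]
  [3*t*exp(5*t), 3*t*exp(5*t), exp(5*t)]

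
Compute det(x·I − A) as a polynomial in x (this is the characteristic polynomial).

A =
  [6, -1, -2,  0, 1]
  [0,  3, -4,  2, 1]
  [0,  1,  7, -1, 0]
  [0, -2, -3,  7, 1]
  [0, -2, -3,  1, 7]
x^5 - 30*x^4 + 360*x^3 - 2160*x^2 + 6480*x - 7776

Expanding det(x·I − A) (e.g. by cofactor expansion or by noting that A is similar to its Jordan form J, which has the same characteristic polynomial as A) gives
  χ_A(x) = x^5 - 30*x^4 + 360*x^3 - 2160*x^2 + 6480*x - 7776
which factors as (x - 6)^5. The eigenvalues (with algebraic multiplicities) are λ = 6 with multiplicity 5.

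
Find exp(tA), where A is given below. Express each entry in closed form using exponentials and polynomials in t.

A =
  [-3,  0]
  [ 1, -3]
e^{tA} =
  [exp(-3*t), 0]
  [t*exp(-3*t), exp(-3*t)]

Strategy: write A = P · J · P⁻¹ where J is a Jordan canonical form, so e^{tA} = P · e^{tJ} · P⁻¹, and e^{tJ} can be computed block-by-block.

A has Jordan form
J =
  [-3,  1]
  [ 0, -3]
(up to reordering of blocks).

Per-block formulas:
  For a 2×2 Jordan block J_2(-3): exp(t · J_2(-3)) = e^(-3t)·(I + t·N), where N is the 2×2 nilpotent shift.

After assembling e^{tJ} and conjugating by P, we get:

e^{tA} =
  [exp(-3*t), 0]
  [t*exp(-3*t), exp(-3*t)]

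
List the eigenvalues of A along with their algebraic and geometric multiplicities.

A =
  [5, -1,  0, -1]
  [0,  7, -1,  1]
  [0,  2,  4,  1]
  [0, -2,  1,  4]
λ = 5: alg = 4, geom = 2

Step 1 — factor the characteristic polynomial to read off the algebraic multiplicities:
  χ_A(x) = (x - 5)^4

Step 2 — compute geometric multiplicities via the rank-nullity identity g(λ) = n − rank(A − λI):
  rank(A − (5)·I) = 2, so dim ker(A − (5)·I) = n − 2 = 2

Summary:
  λ = 5: algebraic multiplicity = 4, geometric multiplicity = 2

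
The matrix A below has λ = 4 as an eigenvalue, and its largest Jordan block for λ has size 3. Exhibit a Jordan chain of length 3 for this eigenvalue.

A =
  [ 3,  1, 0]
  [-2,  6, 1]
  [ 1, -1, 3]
A Jordan chain for λ = 4 of length 3:
v_1 = (-1, -1, 0)ᵀ
v_2 = (-1, -2, 1)ᵀ
v_3 = (1, 0, 0)ᵀ

Let N = A − (4)·I. We want v_3 with N^3 v_3 = 0 but N^2 v_3 ≠ 0; then v_{j-1} := N · v_j for j = 3, …, 2.

Pick v_3 = (1, 0, 0)ᵀ.
Then v_2 = N · v_3 = (-1, -2, 1)ᵀ.
Then v_1 = N · v_2 = (-1, -1, 0)ᵀ.

Sanity check: (A − (4)·I) v_1 = (0, 0, 0)ᵀ = 0. ✓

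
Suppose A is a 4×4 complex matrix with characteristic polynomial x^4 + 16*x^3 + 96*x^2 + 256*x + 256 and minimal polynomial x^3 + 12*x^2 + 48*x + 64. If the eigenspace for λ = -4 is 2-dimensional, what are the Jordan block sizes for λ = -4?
Block sizes for λ = -4: [3, 1]

Step 1 — from the characteristic polynomial, algebraic multiplicity of λ = -4 is 4. From dim ker(A − (-4)·I) = 2, there are exactly 2 Jordan blocks for λ = -4.
Step 2 — from the minimal polynomial, the factor (x + 4)^3 tells us the largest block for λ = -4 has size 3.
Step 3 — with total size 4, 2 blocks, and largest block 3, the block sizes (in nonincreasing order) are [3, 1].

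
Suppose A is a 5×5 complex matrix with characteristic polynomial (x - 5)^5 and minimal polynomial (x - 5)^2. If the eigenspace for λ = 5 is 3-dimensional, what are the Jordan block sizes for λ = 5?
Block sizes for λ = 5: [2, 2, 1]

Step 1 — from the characteristic polynomial, algebraic multiplicity of λ = 5 is 5. From dim ker(A − (5)·I) = 3, there are exactly 3 Jordan blocks for λ = 5.
Step 2 — from the minimal polynomial, the factor (x − 5)^2 tells us the largest block for λ = 5 has size 2.
Step 3 — with total size 5, 3 blocks, and largest block 2, the block sizes (in nonincreasing order) are [2, 2, 1].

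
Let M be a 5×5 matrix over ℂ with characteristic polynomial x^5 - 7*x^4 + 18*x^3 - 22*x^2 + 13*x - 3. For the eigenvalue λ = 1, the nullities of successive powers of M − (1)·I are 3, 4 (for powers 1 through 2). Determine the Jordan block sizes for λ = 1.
Block sizes for λ = 1: [2, 1, 1]

From the dimensions of kernels of powers, the number of Jordan blocks of size at least j is d_j − d_{j−1} where d_j = dim ker(N^j) (with d_0 = 0). Computing the differences gives [3, 1].
The number of blocks of size exactly k is (#blocks of size ≥ k) − (#blocks of size ≥ k + 1), so the partition is: 2 block(s) of size 1, 1 block(s) of size 2.
In nonincreasing order the block sizes are [2, 1, 1].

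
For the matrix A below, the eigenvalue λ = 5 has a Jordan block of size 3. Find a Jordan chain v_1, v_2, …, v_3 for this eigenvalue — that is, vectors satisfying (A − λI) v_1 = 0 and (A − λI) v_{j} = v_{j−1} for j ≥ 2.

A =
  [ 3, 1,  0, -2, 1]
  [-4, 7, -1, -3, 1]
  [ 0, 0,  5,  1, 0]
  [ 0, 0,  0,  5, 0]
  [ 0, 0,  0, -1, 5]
A Jordan chain for λ = 5 of length 3:
v_1 = (-1, -2, 0, 0, 0)ᵀ
v_2 = (0, -1, 0, 0, 0)ᵀ
v_3 = (0, 0, 1, 0, 0)ᵀ

Let N = A − (5)·I. We want v_3 with N^3 v_3 = 0 but N^2 v_3 ≠ 0; then v_{j-1} := N · v_j for j = 3, …, 2.

Pick v_3 = (0, 0, 1, 0, 0)ᵀ.
Then v_2 = N · v_3 = (0, -1, 0, 0, 0)ᵀ.
Then v_1 = N · v_2 = (-1, -2, 0, 0, 0)ᵀ.

Sanity check: (A − (5)·I) v_1 = (0, 0, 0, 0, 0)ᵀ = 0. ✓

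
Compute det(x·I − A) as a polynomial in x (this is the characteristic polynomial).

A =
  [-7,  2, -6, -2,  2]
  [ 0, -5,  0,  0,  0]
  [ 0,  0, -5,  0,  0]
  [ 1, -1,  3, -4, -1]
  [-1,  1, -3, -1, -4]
x^5 + 25*x^4 + 250*x^3 + 1250*x^2 + 3125*x + 3125

Expanding det(x·I − A) (e.g. by cofactor expansion or by noting that A is similar to its Jordan form J, which has the same characteristic polynomial as A) gives
  χ_A(x) = x^5 + 25*x^4 + 250*x^3 + 1250*x^2 + 3125*x + 3125
which factors as (x + 5)^5. The eigenvalues (with algebraic multiplicities) are λ = -5 with multiplicity 5.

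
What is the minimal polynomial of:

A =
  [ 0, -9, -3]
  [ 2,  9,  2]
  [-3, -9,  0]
x^2 - 6*x + 9

The characteristic polynomial is χ_A(x) = (x - 3)^3, so the eigenvalues are known. The minimal polynomial is
  m_A(x) = Π_λ (x − λ)^{k_λ}
where k_λ is the size of the *largest* Jordan block for λ (equivalently, the smallest k with (A − λI)^k v = 0 for every generalised eigenvector v of λ).

  λ = 3: largest Jordan block has size 2, contributing (x − 3)^2

So m_A(x) = (x - 3)^2 = x^2 - 6*x + 9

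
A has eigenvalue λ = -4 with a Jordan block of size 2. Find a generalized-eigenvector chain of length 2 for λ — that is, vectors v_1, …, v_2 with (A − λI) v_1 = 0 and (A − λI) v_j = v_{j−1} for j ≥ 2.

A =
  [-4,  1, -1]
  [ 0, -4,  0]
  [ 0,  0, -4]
A Jordan chain for λ = -4 of length 2:
v_1 = (1, 0, 0)ᵀ
v_2 = (0, 1, 0)ᵀ

Let N = A − (-4)·I. We want v_2 with N^2 v_2 = 0 but N^1 v_2 ≠ 0; then v_{j-1} := N · v_j for j = 2, …, 2.

Pick v_2 = (0, 1, 0)ᵀ.
Then v_1 = N · v_2 = (1, 0, 0)ᵀ.

Sanity check: (A − (-4)·I) v_1 = (0, 0, 0)ᵀ = 0. ✓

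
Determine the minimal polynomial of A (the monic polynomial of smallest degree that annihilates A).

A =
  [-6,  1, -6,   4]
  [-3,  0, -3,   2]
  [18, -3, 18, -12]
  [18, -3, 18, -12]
x^3

The characteristic polynomial is χ_A(x) = x^4, so the eigenvalues are known. The minimal polynomial is
  m_A(x) = Π_λ (x − λ)^{k_λ}
where k_λ is the size of the *largest* Jordan block for λ (equivalently, the smallest k with (A − λI)^k v = 0 for every generalised eigenvector v of λ).

  λ = 0: largest Jordan block has size 3, contributing (x − 0)^3

So m_A(x) = x^3 = x^3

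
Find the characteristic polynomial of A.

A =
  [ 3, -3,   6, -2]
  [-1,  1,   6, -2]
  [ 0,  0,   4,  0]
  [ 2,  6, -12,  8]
x^4 - 16*x^3 + 96*x^2 - 256*x + 256

Expanding det(x·I − A) (e.g. by cofactor expansion or by noting that A is similar to its Jordan form J, which has the same characteristic polynomial as A) gives
  χ_A(x) = x^4 - 16*x^3 + 96*x^2 - 256*x + 256
which factors as (x - 4)^4. The eigenvalues (with algebraic multiplicities) are λ = 4 with multiplicity 4.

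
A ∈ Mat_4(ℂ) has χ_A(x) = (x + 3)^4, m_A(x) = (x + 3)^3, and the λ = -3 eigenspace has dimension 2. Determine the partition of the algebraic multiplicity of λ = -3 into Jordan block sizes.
Block sizes for λ = -3: [3, 1]

Step 1 — from the characteristic polynomial, algebraic multiplicity of λ = -3 is 4. From dim ker(A − (-3)·I) = 2, there are exactly 2 Jordan blocks for λ = -3.
Step 2 — from the minimal polynomial, the factor (x + 3)^3 tells us the largest block for λ = -3 has size 3.
Step 3 — with total size 4, 2 blocks, and largest block 3, the block sizes (in nonincreasing order) are [3, 1].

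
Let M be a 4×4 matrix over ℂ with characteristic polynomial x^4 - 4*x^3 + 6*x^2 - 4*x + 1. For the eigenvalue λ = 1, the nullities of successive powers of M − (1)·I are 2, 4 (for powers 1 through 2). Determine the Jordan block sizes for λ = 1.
Block sizes for λ = 1: [2, 2]

From the dimensions of kernels of powers, the number of Jordan blocks of size at least j is d_j − d_{j−1} where d_j = dim ker(N^j) (with d_0 = 0). Computing the differences gives [2, 2].
The number of blocks of size exactly k is (#blocks of size ≥ k) − (#blocks of size ≥ k + 1), so the partition is: 2 block(s) of size 2.
In nonincreasing order the block sizes are [2, 2].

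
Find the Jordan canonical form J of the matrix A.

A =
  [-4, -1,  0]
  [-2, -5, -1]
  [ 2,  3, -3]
J_3(-4)

The characteristic polynomial is
  det(x·I − A) = x^3 + 12*x^2 + 48*x + 64 = (x + 4)^3

Eigenvalues and multiplicities (the geometric multiplicity of λ is n − rank(A − λI), which equals the number of Jordan blocks for λ):
  λ = -4: algebraic multiplicity = 3, geometric multiplicity = 1

Determining the block sizes for each eigenvalue:
  λ = -4: one block (gm = 1), so the single block has size am = 3 → block sizes [3]

Assembling the blocks gives a Jordan form
J =
  [-4,  1,  0]
  [ 0, -4,  1]
  [ 0,  0, -4]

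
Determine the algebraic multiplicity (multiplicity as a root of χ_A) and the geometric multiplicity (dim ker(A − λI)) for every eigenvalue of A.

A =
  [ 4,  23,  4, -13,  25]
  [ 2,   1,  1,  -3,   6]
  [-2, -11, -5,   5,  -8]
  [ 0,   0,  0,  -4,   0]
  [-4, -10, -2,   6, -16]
λ = -4: alg = 5, geom = 3

Step 1 — factor the characteristic polynomial to read off the algebraic multiplicities:
  χ_A(x) = (x + 4)^5

Step 2 — compute geometric multiplicities via the rank-nullity identity g(λ) = n − rank(A − λI):
  rank(A − (-4)·I) = 2, so dim ker(A − (-4)·I) = n − 2 = 3

Summary:
  λ = -4: algebraic multiplicity = 5, geometric multiplicity = 3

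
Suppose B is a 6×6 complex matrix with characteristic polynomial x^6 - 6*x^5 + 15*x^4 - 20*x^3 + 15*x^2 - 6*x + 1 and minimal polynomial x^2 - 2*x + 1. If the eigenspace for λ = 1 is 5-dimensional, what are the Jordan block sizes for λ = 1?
Block sizes for λ = 1: [2, 1, 1, 1, 1]

Step 1 — from the characteristic polynomial, algebraic multiplicity of λ = 1 is 6. From dim ker(B − (1)·I) = 5, there are exactly 5 Jordan blocks for λ = 1.
Step 2 — from the minimal polynomial, the factor (x − 1)^2 tells us the largest block for λ = 1 has size 2.
Step 3 — with total size 6, 5 blocks, and largest block 2, the block sizes (in nonincreasing order) are [2, 1, 1, 1, 1].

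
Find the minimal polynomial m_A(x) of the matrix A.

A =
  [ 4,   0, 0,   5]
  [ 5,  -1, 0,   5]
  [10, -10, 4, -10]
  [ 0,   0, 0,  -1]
x^2 - 3*x - 4

The characteristic polynomial is χ_A(x) = (x - 4)^2*(x + 1)^2, so the eigenvalues are known. The minimal polynomial is
  m_A(x) = Π_λ (x − λ)^{k_λ}
where k_λ is the size of the *largest* Jordan block for λ (equivalently, the smallest k with (A − λI)^k v = 0 for every generalised eigenvector v of λ).

  λ = -1: largest Jordan block has size 1, contributing (x + 1)
  λ = 4: largest Jordan block has size 1, contributing (x − 4)

So m_A(x) = (x - 4)*(x + 1) = x^2 - 3*x - 4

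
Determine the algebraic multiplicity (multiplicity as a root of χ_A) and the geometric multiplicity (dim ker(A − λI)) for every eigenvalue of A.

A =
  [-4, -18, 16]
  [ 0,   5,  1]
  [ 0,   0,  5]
λ = -4: alg = 1, geom = 1; λ = 5: alg = 2, geom = 1

Step 1 — factor the characteristic polynomial to read off the algebraic multiplicities:
  χ_A(x) = (x - 5)^2*(x + 4)

Step 2 — compute geometric multiplicities via the rank-nullity identity g(λ) = n − rank(A − λI):
  rank(A − (-4)·I) = 2, so dim ker(A − (-4)·I) = n − 2 = 1
  rank(A − (5)·I) = 2, so dim ker(A − (5)·I) = n − 2 = 1

Summary:
  λ = -4: algebraic multiplicity = 1, geometric multiplicity = 1
  λ = 5: algebraic multiplicity = 2, geometric multiplicity = 1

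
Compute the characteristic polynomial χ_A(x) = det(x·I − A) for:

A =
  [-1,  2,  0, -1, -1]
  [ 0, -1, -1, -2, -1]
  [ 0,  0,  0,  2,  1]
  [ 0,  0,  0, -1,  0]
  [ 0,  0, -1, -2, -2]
x^5 + 5*x^4 + 10*x^3 + 10*x^2 + 5*x + 1

Expanding det(x·I − A) (e.g. by cofactor expansion or by noting that A is similar to its Jordan form J, which has the same characteristic polynomial as A) gives
  χ_A(x) = x^5 + 5*x^4 + 10*x^3 + 10*x^2 + 5*x + 1
which factors as (x + 1)^5. The eigenvalues (with algebraic multiplicities) are λ = -1 with multiplicity 5.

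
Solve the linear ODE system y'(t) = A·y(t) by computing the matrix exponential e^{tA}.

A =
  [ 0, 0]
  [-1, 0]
e^{tA} =
  [1, 0]
  [-t, 1]

Strategy: write A = P · J · P⁻¹ where J is a Jordan canonical form, so e^{tA} = P · e^{tJ} · P⁻¹, and e^{tJ} can be computed block-by-block.

A has Jordan form
J =
  [0, 1]
  [0, 0]
(up to reordering of blocks).

Per-block formulas:
  For a 2×2 Jordan block J_2(0): exp(t · J_2(0)) = e^(0t)·(I + t·N), where N is the 2×2 nilpotent shift.

After assembling e^{tJ} and conjugating by P, we get:

e^{tA} =
  [1, 0]
  [-t, 1]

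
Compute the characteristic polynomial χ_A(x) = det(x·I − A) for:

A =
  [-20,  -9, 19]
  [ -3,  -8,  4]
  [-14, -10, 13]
x^3 + 15*x^2 + 75*x + 125

Expanding det(x·I − A) (e.g. by cofactor expansion or by noting that A is similar to its Jordan form J, which has the same characteristic polynomial as A) gives
  χ_A(x) = x^3 + 15*x^2 + 75*x + 125
which factors as (x + 5)^3. The eigenvalues (with algebraic multiplicities) are λ = -5 with multiplicity 3.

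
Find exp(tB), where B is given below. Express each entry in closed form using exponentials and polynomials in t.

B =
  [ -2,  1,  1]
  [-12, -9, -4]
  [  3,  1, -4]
e^{tB} =
  [3*t*exp(-5*t) + exp(-5*t), t*exp(-5*t), t*exp(-5*t)]
  [-12*t*exp(-5*t), -4*t*exp(-5*t) + exp(-5*t), -4*t*exp(-5*t)]
  [3*t*exp(-5*t), t*exp(-5*t), t*exp(-5*t) + exp(-5*t)]

Strategy: write B = P · J · P⁻¹ where J is a Jordan canonical form, so e^{tB} = P · e^{tJ} · P⁻¹, and e^{tJ} can be computed block-by-block.

B has Jordan form
J =
  [-5,  1,  0]
  [ 0, -5,  0]
  [ 0,  0, -5]
(up to reordering of blocks).

Per-block formulas:
  For a 1×1 block at λ = -5: exp(t · [-5]) = [e^(-5t)].
  For a 2×2 Jordan block J_2(-5): exp(t · J_2(-5)) = e^(-5t)·(I + t·N), where N is the 2×2 nilpotent shift.

After assembling e^{tJ} and conjugating by P, we get:

e^{tB} =
  [3*t*exp(-5*t) + exp(-5*t), t*exp(-5*t), t*exp(-5*t)]
  [-12*t*exp(-5*t), -4*t*exp(-5*t) + exp(-5*t), -4*t*exp(-5*t)]
  [3*t*exp(-5*t), t*exp(-5*t), t*exp(-5*t) + exp(-5*t)]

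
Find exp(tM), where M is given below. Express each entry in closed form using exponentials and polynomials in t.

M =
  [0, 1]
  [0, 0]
e^{tM} =
  [1, t]
  [0, 1]

Strategy: write M = P · J · P⁻¹ where J is a Jordan canonical form, so e^{tM} = P · e^{tJ} · P⁻¹, and e^{tJ} can be computed block-by-block.

M has Jordan form
J =
  [0, 1]
  [0, 0]
(up to reordering of blocks).

Per-block formulas:
  For a 2×2 Jordan block J_2(0): exp(t · J_2(0)) = e^(0t)·(I + t·N), where N is the 2×2 nilpotent shift.

After assembling e^{tJ} and conjugating by P, we get:

e^{tM} =
  [1, t]
  [0, 1]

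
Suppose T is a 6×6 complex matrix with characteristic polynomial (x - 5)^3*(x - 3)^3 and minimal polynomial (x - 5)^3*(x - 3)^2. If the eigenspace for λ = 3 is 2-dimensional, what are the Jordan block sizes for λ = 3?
Block sizes for λ = 3: [2, 1]

Step 1 — from the characteristic polynomial, algebraic multiplicity of λ = 3 is 3. From dim ker(T − (3)·I) = 2, there are exactly 2 Jordan blocks for λ = 3.
Step 2 — from the minimal polynomial, the factor (x − 3)^2 tells us the largest block for λ = 3 has size 2.
Step 3 — with total size 3, 2 blocks, and largest block 2, the block sizes (in nonincreasing order) are [2, 1].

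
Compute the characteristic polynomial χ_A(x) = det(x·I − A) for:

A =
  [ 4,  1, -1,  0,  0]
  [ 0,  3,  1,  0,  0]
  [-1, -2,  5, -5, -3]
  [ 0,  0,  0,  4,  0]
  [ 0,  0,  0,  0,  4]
x^5 - 20*x^4 + 160*x^3 - 640*x^2 + 1280*x - 1024

Expanding det(x·I − A) (e.g. by cofactor expansion or by noting that A is similar to its Jordan form J, which has the same characteristic polynomial as A) gives
  χ_A(x) = x^5 - 20*x^4 + 160*x^3 - 640*x^2 + 1280*x - 1024
which factors as (x - 4)^5. The eigenvalues (with algebraic multiplicities) are λ = 4 with multiplicity 5.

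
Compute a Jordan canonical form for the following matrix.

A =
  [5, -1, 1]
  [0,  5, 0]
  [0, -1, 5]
J_3(5)

The characteristic polynomial is
  det(x·I − A) = x^3 - 15*x^2 + 75*x - 125 = (x - 5)^3

Eigenvalues and multiplicities (the geometric multiplicity of λ is n − rank(A − λI), which equals the number of Jordan blocks for λ):
  λ = 5: algebraic multiplicity = 3, geometric multiplicity = 1

Determining the block sizes for each eigenvalue:
  λ = 5: one block (gm = 1), so the single block has size am = 3 → block sizes [3]

Assembling the blocks gives a Jordan form
J =
  [5, 1, 0]
  [0, 5, 1]
  [0, 0, 5]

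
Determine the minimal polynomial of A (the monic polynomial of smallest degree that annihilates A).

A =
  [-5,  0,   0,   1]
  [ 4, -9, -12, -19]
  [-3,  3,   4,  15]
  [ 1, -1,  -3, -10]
x^3 + 15*x^2 + 75*x + 125

The characteristic polynomial is χ_A(x) = (x + 5)^4, so the eigenvalues are known. The minimal polynomial is
  m_A(x) = Π_λ (x − λ)^{k_λ}
where k_λ is the size of the *largest* Jordan block for λ (equivalently, the smallest k with (A − λI)^k v = 0 for every generalised eigenvector v of λ).

  λ = -5: largest Jordan block has size 3, contributing (x + 5)^3

So m_A(x) = (x + 5)^3 = x^3 + 15*x^2 + 75*x + 125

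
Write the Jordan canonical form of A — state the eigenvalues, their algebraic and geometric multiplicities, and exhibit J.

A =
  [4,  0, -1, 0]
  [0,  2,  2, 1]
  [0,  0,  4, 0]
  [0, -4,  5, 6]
J_3(4) ⊕ J_1(4)

The characteristic polynomial is
  det(x·I − A) = x^4 - 16*x^3 + 96*x^2 - 256*x + 256 = (x - 4)^4

Eigenvalues and multiplicities (the geometric multiplicity of λ is n − rank(A − λI), which equals the number of Jordan blocks for λ):
  λ = 4: algebraic multiplicity = 4, geometric multiplicity = 2

Determining the block sizes for each eigenvalue:
  λ = 4: with am = 4 and gm = 2, the partition is not yet determined (e.g. several partitions of 4 into 2 parts exist). Let N = A − (4)·I. Computing rank(N^1) = 2, rank(N^2) = 1, rank(N^3) = 0; the number of blocks of size ≥ j is rank(N^{j−1}) − rank(N^j), giving [2, 1, 1]. So we have 1 block(s) of size 3, 1 block(s) of size 1 → block sizes [3, 1]

Assembling the blocks gives a Jordan form
J =
  [4, 1, 0, 0]
  [0, 4, 1, 0]
  [0, 0, 4, 0]
  [0, 0, 0, 4]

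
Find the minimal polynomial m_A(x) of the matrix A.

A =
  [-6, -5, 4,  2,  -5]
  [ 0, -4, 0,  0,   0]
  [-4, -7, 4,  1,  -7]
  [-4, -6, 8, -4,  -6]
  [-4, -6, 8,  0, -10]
x^2 + 8*x + 16

The characteristic polynomial is χ_A(x) = (x + 4)^5, so the eigenvalues are known. The minimal polynomial is
  m_A(x) = Π_λ (x − λ)^{k_λ}
where k_λ is the size of the *largest* Jordan block for λ (equivalently, the smallest k with (A − λI)^k v = 0 for every generalised eigenvector v of λ).

  λ = -4: largest Jordan block has size 2, contributing (x + 4)^2

So m_A(x) = (x + 4)^2 = x^2 + 8*x + 16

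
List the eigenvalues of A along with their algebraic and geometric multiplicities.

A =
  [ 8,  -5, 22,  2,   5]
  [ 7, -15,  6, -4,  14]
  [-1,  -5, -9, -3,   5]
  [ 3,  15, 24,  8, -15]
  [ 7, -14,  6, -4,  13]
λ = -1: alg = 3, geom = 2; λ = 4: alg = 2, geom = 1

Step 1 — factor the characteristic polynomial to read off the algebraic multiplicities:
  χ_A(x) = (x - 4)^2*(x + 1)^3

Step 2 — compute geometric multiplicities via the rank-nullity identity g(λ) = n − rank(A − λI):
  rank(A − (-1)·I) = 3, so dim ker(A − (-1)·I) = n − 3 = 2
  rank(A − (4)·I) = 4, so dim ker(A − (4)·I) = n − 4 = 1

Summary:
  λ = -1: algebraic multiplicity = 3, geometric multiplicity = 2
  λ = 4: algebraic multiplicity = 2, geometric multiplicity = 1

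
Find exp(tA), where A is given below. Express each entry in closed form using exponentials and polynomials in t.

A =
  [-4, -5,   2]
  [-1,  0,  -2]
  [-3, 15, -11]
e^{tA} =
  [t*exp(-5*t) + exp(-5*t), -5*t*exp(-5*t), 2*t*exp(-5*t)]
  [-t*exp(-5*t), 5*t*exp(-5*t) + exp(-5*t), -2*t*exp(-5*t)]
  [-3*t*exp(-5*t), 15*t*exp(-5*t), -6*t*exp(-5*t) + exp(-5*t)]

Strategy: write A = P · J · P⁻¹ where J is a Jordan canonical form, so e^{tA} = P · e^{tJ} · P⁻¹, and e^{tJ} can be computed block-by-block.

A has Jordan form
J =
  [-5,  1,  0]
  [ 0, -5,  0]
  [ 0,  0, -5]
(up to reordering of blocks).

Per-block formulas:
  For a 1×1 block at λ = -5: exp(t · [-5]) = [e^(-5t)].
  For a 2×2 Jordan block J_2(-5): exp(t · J_2(-5)) = e^(-5t)·(I + t·N), where N is the 2×2 nilpotent shift.

After assembling e^{tJ} and conjugating by P, we get:

e^{tA} =
  [t*exp(-5*t) + exp(-5*t), -5*t*exp(-5*t), 2*t*exp(-5*t)]
  [-t*exp(-5*t), 5*t*exp(-5*t) + exp(-5*t), -2*t*exp(-5*t)]
  [-3*t*exp(-5*t), 15*t*exp(-5*t), -6*t*exp(-5*t) + exp(-5*t)]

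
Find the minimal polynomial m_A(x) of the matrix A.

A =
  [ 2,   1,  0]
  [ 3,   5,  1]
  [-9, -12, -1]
x^3 - 6*x^2 + 12*x - 8

The characteristic polynomial is χ_A(x) = (x - 2)^3, so the eigenvalues are known. The minimal polynomial is
  m_A(x) = Π_λ (x − λ)^{k_λ}
where k_λ is the size of the *largest* Jordan block for λ (equivalently, the smallest k with (A − λI)^k v = 0 for every generalised eigenvector v of λ).

  λ = 2: largest Jordan block has size 3, contributing (x − 2)^3

So m_A(x) = (x - 2)^3 = x^3 - 6*x^2 + 12*x - 8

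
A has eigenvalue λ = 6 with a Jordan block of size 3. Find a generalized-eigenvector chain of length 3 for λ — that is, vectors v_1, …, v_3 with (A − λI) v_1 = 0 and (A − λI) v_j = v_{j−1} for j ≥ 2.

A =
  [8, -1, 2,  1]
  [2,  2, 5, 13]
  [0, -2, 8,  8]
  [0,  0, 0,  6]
A Jordan chain for λ = 6 of length 3:
v_1 = (2, -4, -4, 0)ᵀ
v_2 = (2, 2, 0, 0)ᵀ
v_3 = (1, 0, 0, 0)ᵀ

Let N = A − (6)·I. We want v_3 with N^3 v_3 = 0 but N^2 v_3 ≠ 0; then v_{j-1} := N · v_j for j = 3, …, 2.

Pick v_3 = (1, 0, 0, 0)ᵀ.
Then v_2 = N · v_3 = (2, 2, 0, 0)ᵀ.
Then v_1 = N · v_2 = (2, -4, -4, 0)ᵀ.

Sanity check: (A − (6)·I) v_1 = (0, 0, 0, 0)ᵀ = 0. ✓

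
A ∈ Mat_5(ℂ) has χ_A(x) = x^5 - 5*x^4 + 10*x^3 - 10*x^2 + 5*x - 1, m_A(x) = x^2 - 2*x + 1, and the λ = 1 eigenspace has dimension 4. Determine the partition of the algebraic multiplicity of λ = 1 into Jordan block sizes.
Block sizes for λ = 1: [2, 1, 1, 1]

Step 1 — from the characteristic polynomial, algebraic multiplicity of λ = 1 is 5. From dim ker(A − (1)·I) = 4, there are exactly 4 Jordan blocks for λ = 1.
Step 2 — from the minimal polynomial, the factor (x − 1)^2 tells us the largest block for λ = 1 has size 2.
Step 3 — with total size 5, 4 blocks, and largest block 2, the block sizes (in nonincreasing order) are [2, 1, 1, 1].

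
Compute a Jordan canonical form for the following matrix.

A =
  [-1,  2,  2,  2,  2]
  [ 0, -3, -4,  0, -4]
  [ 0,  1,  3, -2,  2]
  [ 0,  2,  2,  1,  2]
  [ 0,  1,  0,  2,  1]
J_1(-1) ⊕ J_1(-1) ⊕ J_2(1) ⊕ J_1(1)

The characteristic polynomial is
  det(x·I − A) = x^5 - x^4 - 2*x^3 + 2*x^2 + x - 1 = (x - 1)^3*(x + 1)^2

Eigenvalues and multiplicities (the geometric multiplicity of λ is n − rank(A − λI), which equals the number of Jordan blocks for λ):
  λ = -1: algebraic multiplicity = 2, geometric multiplicity = 2
  λ = 1: algebraic multiplicity = 3, geometric multiplicity = 2

Determining the block sizes for each eigenvalue:
  λ = -1: gm = am = 2, so every block has size 1 → block sizes [1, 1]
  λ = 1: 2 blocks summing to 3 forces exactly one block of size 2 and the rest size 1 → block sizes [2, 1]

Assembling the blocks gives a Jordan form
J =
  [-1,  0, 0, 0, 0]
  [ 0, -1, 0, 0, 0]
  [ 0,  0, 1, 1, 0]
  [ 0,  0, 0, 1, 0]
  [ 0,  0, 0, 0, 1]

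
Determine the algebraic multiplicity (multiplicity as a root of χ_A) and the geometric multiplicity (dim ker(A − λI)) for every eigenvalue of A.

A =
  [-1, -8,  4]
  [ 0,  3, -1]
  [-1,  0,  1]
λ = 1: alg = 3, geom = 1

Step 1 — factor the characteristic polynomial to read off the algebraic multiplicities:
  χ_A(x) = (x - 1)^3

Step 2 — compute geometric multiplicities via the rank-nullity identity g(λ) = n − rank(A − λI):
  rank(A − (1)·I) = 2, so dim ker(A − (1)·I) = n − 2 = 1

Summary:
  λ = 1: algebraic multiplicity = 3, geometric multiplicity = 1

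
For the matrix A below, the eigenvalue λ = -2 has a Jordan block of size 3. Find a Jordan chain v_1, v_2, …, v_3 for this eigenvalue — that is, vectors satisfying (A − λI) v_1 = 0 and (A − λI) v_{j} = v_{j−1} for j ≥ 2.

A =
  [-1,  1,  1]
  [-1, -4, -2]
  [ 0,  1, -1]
A Jordan chain for λ = -2 of length 3:
v_1 = (0, 1, -1)ᵀ
v_2 = (1, -1, 0)ᵀ
v_3 = (1, 0, 0)ᵀ

Let N = A − (-2)·I. We want v_3 with N^3 v_3 = 0 but N^2 v_3 ≠ 0; then v_{j-1} := N · v_j for j = 3, …, 2.

Pick v_3 = (1, 0, 0)ᵀ.
Then v_2 = N · v_3 = (1, -1, 0)ᵀ.
Then v_1 = N · v_2 = (0, 1, -1)ᵀ.

Sanity check: (A − (-2)·I) v_1 = (0, 0, 0)ᵀ = 0. ✓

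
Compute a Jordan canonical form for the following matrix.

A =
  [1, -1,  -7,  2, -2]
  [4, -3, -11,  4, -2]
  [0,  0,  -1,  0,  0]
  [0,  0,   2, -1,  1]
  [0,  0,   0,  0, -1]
J_3(-1) ⊕ J_2(-1)

The characteristic polynomial is
  det(x·I − A) = x^5 + 5*x^4 + 10*x^3 + 10*x^2 + 5*x + 1 = (x + 1)^5

Eigenvalues and multiplicities (the geometric multiplicity of λ is n − rank(A − λI), which equals the number of Jordan blocks for λ):
  λ = -1: algebraic multiplicity = 5, geometric multiplicity = 2

Determining the block sizes for each eigenvalue:
  λ = -1: with am = 5 and gm = 2, the partition is not yet determined (e.g. several partitions of 5 into 2 parts exist). Let N = A − (-1)·I. Computing rank(N^1) = 3, rank(N^2) = 1, rank(N^3) = 0; the number of blocks of size ≥ j is rank(N^{j−1}) − rank(N^j), giving [2, 2, 1]. So we have 1 block(s) of size 3, 1 block(s) of size 2 → block sizes [3, 2]

Assembling the blocks gives a Jordan form
J =
  [-1,  1,  0,  0,  0]
  [ 0, -1,  1,  0,  0]
  [ 0,  0, -1,  0,  0]
  [ 0,  0,  0, -1,  1]
  [ 0,  0,  0,  0, -1]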